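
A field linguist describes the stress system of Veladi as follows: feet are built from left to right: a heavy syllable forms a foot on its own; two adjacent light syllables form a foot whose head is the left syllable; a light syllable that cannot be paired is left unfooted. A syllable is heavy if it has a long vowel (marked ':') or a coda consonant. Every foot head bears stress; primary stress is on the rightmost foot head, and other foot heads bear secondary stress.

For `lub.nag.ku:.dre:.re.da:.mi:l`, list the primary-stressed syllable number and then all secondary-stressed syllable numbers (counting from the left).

primary 7, secondary 1, 2, 3, 4, 6

Weights: 1 lub H, 2 nag H, 3 ku: H, 4 dre: H, 5 re L, 6 da: H, 7 mi:l H.
Parse left to right (heavy = foot alone; LL = one foot; stranded L unfooted): (ˈlub) (ˈnag) (ˈku:) (ˈdre:) re (ˈda:) (ˈmi:l).
Foot heads: 1, 2, 3, 4, 6, 7.
Primary stress on the rightmost head = syllable 7.
Secondary stress on 1, 2, 3, 4, 6: ˌlub.ˌnag.ˌku:.ˌdre:.re.ˌda:.ˈmi:l.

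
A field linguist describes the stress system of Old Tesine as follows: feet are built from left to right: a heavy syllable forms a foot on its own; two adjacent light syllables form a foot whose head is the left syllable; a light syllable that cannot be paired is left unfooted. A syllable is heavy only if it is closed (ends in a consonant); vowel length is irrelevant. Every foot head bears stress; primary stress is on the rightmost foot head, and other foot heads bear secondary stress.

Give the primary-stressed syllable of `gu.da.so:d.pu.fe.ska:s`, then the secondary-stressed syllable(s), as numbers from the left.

Weights: 1 gu L, 2 da L, 3 so:d H, 4 pu L, 5 fe L, 6 ska:s H.
Parse left to right (heavy = foot alone; LL = one foot; stranded L unfooted): (ˈgu.da) (ˈso:d) (ˈpu.fe) (ˈska:s).
Foot heads: 1, 3, 4, 6.
Primary stress on the rightmost head = syllable 6.
Secondary stress on 1, 3, 4: ˌgu.da.ˌso:d.ˌpu.fe.ˈska:s.

primary 6, secondary 1, 3, 4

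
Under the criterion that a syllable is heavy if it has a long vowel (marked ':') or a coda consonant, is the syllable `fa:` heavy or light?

`fa:`: long vowel, open (no coda). Long vowel → heavy.

heavy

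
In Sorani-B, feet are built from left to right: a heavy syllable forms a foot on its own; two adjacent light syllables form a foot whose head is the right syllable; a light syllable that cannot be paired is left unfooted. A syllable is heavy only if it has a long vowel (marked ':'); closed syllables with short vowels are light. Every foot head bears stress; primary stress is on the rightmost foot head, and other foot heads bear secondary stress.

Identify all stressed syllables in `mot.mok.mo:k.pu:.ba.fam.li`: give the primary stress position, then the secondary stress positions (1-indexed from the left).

primary 6, secondary 2, 3, 4

Weights: 1 mot L, 2 mok L, 3 mo:k H, 4 pu: H, 5 ba L, 6 fam L, 7 li L.
Parse left to right (heavy = foot alone; LL = one foot; stranded L unfooted): (mot.ˈmok) (ˈmo:k) (ˈpu:) (ba.ˈfam) li.
Foot heads: 2, 3, 4, 6.
Primary stress on the rightmost head = syllable 6.
Secondary stress on 2, 3, 4: mot.ˌmok.ˌmo:k.ˌpu:.ba.ˈfam.li.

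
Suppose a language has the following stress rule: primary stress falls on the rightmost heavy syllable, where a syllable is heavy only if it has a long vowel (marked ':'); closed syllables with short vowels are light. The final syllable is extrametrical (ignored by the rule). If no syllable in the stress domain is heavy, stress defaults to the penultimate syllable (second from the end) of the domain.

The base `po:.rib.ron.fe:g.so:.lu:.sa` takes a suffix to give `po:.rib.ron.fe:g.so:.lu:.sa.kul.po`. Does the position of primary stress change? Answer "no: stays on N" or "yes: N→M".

Base `po:.rib.ron.fe:g.so:.lu:.sa` (7 syllables):
  The final syllable (7, sa) is extrametrical; the stress domain is syllables 1–6.
  Weights: 1 po: H, 2 rib L, 3 ron L, 4 fe:g H, 5 so: H, 6 lu: H.
  Heavy syllables in the domain: 1, 4, 5, 6. The rightmost is syllable 6 (lu:).
  → primary stress on syllable 6.
Suffixed `po:.rib.ron.fe:g.so:.lu:.sa.kul.po` (9 syllables):
  The final syllable (9, po) is extrametrical; the stress domain is syllables 1–8.
  Weights: 1 po: H, 2 rib L, 3 ron L, 4 fe:g H, 5 so: H, 6 lu: H, 7 sa L, 8 kul L.
  Heavy syllables in the domain: 1, 4, 5, 6. The rightmost is syllable 6 (lu:).
  → primary stress on syllable 6.

no: stays on 6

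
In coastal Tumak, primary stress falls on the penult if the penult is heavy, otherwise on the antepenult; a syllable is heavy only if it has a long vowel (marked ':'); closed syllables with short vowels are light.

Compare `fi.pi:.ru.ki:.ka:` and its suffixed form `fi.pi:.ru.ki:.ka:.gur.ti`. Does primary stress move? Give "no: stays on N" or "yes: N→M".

Base `fi.pi:.ru.ki:.ka:` (5 syllables):
  Weights: 3 ru L, 4 ki: H, 5 ka: H.
  The penult (syllable 4, ki:) is heavy, so it takes stress.
  → primary stress on syllable 4.
Suffixed `fi.pi:.ru.ki:.ka:.gur.ti` (7 syllables):
  Weights: 5 ka: H, 6 gur L, 7 ti L.
  The penult (syllable 6, gur) is light, so stress falls on the antepenult (syllable 5, ka:).
  → primary stress on syllable 5.

yes: 4→5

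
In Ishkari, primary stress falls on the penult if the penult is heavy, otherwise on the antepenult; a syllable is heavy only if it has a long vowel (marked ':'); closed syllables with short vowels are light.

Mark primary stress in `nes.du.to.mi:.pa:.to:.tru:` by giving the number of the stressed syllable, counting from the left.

Weights: 5 pa: H, 6 to: H, 7 tru: H.
The penult (syllable 6, to:) is heavy, so it takes stress.
Primary stress: syllable 6 → nes.du.to.mi:.pa:.ˈto:.tru:.

6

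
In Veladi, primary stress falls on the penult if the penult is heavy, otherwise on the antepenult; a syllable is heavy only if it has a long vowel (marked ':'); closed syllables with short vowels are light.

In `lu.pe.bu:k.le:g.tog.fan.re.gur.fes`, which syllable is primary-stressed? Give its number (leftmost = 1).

7

Weights: 7 re L, 8 gur L, 9 fes L.
The penult (syllable 8, gur) is light, so stress falls on the antepenult (syllable 7, re).
Primary stress: syllable 7 → lu.pe.bu:k.le:g.tog.fan.ˈre.gur.fes.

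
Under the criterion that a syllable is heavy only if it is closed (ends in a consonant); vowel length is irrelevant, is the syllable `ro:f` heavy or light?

heavy

`ro:f`: long vowel, closed (coda /f/). Closed (coda /f/) → heavy.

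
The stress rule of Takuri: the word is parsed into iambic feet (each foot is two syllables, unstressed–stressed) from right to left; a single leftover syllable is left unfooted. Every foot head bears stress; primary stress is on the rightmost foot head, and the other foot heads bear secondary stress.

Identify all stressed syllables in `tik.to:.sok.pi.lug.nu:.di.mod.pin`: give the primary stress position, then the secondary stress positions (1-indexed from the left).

primary 9, secondary 3, 5, 7

Parse right to left into iambic (σˈσ) feet: tik (to:.ˈsok) (pi.ˈlug) (nu:.ˈdi) (mod.ˈpin). Syllable 1 is left unfooted.
Foot heads (stressed positions): 3, 5, 7, 9.
End Rule Rightmost: primary stress on the rightmost head = syllable 9.
Secondary stress on 3, 5, 7: tik.to:.ˌsok.pi.ˌlug.nu:.ˌdi.mod.ˈpin.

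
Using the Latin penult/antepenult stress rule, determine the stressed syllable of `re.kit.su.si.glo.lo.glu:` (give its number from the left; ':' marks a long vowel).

Classical Latin: stress the penult if heavy (long vowel or closed), else the antepenult.
Weights: 5 glo L, 6 lo L, 7 glu: H.
The penult (syllable 6, lo) is light, so stress falls on the antepenult (syllable 5, glo).
Stress on syllable 5: re.kit.su.si.ˈglo.lo.glu:.

5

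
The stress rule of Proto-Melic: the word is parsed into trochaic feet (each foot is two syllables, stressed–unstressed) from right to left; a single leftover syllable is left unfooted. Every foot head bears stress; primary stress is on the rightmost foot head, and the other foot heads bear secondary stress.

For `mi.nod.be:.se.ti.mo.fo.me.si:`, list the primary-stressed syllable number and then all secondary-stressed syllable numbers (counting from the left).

Parse right to left into trochaic (ˈσσ) feet: mi (ˈnod.be:) (ˈse.ti) (ˈmo.fo) (ˈme.si:). Syllable 1 is left unfooted.
Foot heads (stressed positions): 2, 4, 6, 8.
End Rule Rightmost: primary stress on the rightmost head = syllable 8.
Secondary stress on 2, 4, 6: mi.ˌnod.be:.ˌse.ti.ˌmo.fo.ˈme.si:.

primary 8, secondary 2, 4, 6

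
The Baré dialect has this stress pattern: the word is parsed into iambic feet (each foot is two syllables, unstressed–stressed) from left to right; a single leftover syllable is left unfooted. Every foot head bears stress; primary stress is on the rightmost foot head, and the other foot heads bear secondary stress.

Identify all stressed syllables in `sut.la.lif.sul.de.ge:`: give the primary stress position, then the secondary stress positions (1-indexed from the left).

primary 6, secondary 2, 4

Parse left to right into iambic (σˈσ) feet: (sut.ˈla) (lif.ˈsul) (de.ˈge:).
Foot heads (stressed positions): 2, 4, 6.
End Rule Rightmost: primary stress on the rightmost head = syllable 6.
Secondary stress on 2, 4: sut.ˌla.lif.ˌsul.de.ˈge:.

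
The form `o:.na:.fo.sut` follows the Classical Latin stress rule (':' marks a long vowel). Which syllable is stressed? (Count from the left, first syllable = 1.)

Classical Latin: stress the penult if heavy (long vowel or closed), else the antepenult.
Weights: 2 na: H, 3 fo L, 4 sut H.
The penult (syllable 3, fo) is light, so stress falls on the antepenult (syllable 2, na:).
Stress on syllable 2: o:.ˈna:.fo.sut.

2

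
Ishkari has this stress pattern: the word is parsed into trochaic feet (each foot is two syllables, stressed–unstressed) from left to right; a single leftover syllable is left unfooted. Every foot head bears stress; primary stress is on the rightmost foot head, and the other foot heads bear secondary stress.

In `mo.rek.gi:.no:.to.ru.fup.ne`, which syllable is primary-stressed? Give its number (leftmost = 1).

Parse left to right into trochaic (ˈσσ) feet: (ˈmo.rek) (ˈgi:.no:) (ˈto.ru) (ˈfup.ne).
Foot heads (stressed positions): 1, 3, 5, 7.
End Rule Rightmost: primary stress on the rightmost head = syllable 7.
Primary stress: syllable 7 → mo.rek.gi:.no:.to.ru.ˈfup.ne.

7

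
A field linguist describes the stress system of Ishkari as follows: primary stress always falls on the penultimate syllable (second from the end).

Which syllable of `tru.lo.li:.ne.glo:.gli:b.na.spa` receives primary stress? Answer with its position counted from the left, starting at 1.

7

The word has 8 syllables; the penultimate syllable (second from the end) is syllable 7 (na).
Primary stress: syllable 7 → tru.lo.li:.ne.glo:.gli:b.ˈna.spa.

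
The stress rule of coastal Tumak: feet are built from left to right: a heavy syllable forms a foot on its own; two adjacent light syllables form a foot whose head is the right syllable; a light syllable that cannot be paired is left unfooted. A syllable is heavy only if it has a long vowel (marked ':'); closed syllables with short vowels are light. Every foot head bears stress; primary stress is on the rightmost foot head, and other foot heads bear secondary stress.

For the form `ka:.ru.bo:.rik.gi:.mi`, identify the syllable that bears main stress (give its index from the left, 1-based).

Weights: 1 ka: H, 2 ru L, 3 bo: H, 4 rik L, 5 gi: H, 6 mi L.
Parse left to right (heavy = foot alone; LL = one foot; stranded L unfooted): (ˈka:) ru (ˈbo:) rik (ˈgi:) mi.
Foot heads: 1, 3, 5.
Primary stress on the rightmost head = syllable 5.
Primary stress: syllable 5 → ka:.ru.bo:.rik.ˈgi:.mi.

5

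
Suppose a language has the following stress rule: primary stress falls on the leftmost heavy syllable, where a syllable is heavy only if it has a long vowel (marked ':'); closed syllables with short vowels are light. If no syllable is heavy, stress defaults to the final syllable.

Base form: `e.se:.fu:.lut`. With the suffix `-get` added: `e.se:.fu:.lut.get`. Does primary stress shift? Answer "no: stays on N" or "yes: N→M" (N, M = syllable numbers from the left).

Base `e.se:.fu:.lut` (4 syllables):
  Weights: 1 e L, 2 se: H, 3 fu: H, 4 lut L.
  Heavy syllables in the domain: 2, 3. The leftmost is syllable 2 (se:).
  → primary stress on syllable 2.
Suffixed `e.se:.fu:.lut.get` (5 syllables):
  Weights: 1 e L, 2 se: H, 3 fu: H, 4 lut L, 5 get L.
  Heavy syllables in the domain: 2, 3. The leftmost is syllable 2 (se:).
  → primary stress on syllable 2.

no: stays on 2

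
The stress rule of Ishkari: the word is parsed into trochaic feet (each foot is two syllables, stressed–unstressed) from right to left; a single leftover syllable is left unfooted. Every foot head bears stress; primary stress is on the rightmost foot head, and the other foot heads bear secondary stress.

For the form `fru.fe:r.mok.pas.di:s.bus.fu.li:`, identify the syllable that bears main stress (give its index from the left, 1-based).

Parse right to left into trochaic (ˈσσ) feet: (ˈfru.fe:r) (ˈmok.pas) (ˈdi:s.bus) (ˈfu.li:).
Foot heads (stressed positions): 1, 3, 5, 7.
End Rule Rightmost: primary stress on the rightmost head = syllable 7.
Primary stress: syllable 7 → fru.fe:r.mok.pas.di:s.bus.ˈfu.li:.

7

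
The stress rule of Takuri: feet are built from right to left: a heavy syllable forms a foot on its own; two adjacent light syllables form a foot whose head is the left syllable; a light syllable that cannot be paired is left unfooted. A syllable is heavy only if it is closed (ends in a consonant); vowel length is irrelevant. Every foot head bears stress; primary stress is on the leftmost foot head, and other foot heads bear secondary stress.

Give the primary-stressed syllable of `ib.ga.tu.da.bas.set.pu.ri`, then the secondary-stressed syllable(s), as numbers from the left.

Weights: 1 ib H, 2 ga L, 3 tu L, 4 da L, 5 bas H, 6 set H, 7 pu L, 8 ri L.
Parse right to left (heavy = foot alone; LL = one foot; stranded L unfooted): (ˈib) ga (ˈtu.da) (ˈbas) (ˈset) (ˈpu.ri).
Foot heads: 1, 3, 5, 6, 7.
Primary stress on the leftmost head = syllable 1.
Secondary stress on 3, 5, 6, 7: ˈib.ga.ˌtu.da.ˌbas.ˌset.ˌpu.ri.

primary 1, secondary 3, 5, 6, 7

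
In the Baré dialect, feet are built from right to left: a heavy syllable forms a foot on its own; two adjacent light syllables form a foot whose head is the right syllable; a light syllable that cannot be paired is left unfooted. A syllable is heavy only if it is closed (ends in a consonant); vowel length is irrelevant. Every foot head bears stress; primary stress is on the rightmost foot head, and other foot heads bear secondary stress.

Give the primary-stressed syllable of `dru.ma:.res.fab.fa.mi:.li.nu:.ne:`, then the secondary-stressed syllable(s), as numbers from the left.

Weights: 1 dru L, 2 ma: L, 3 res H, 4 fab H, 5 fa L, 6 mi: L, 7 li L, 8 nu: L, 9 ne: L.
Parse right to left (heavy = foot alone; LL = one foot; stranded L unfooted): (dru.ˈma:) (ˈres) (ˈfab) fa (mi:.ˈli) (nu:.ˈne:).
Foot heads: 2, 3, 4, 7, 9.
Primary stress on the rightmost head = syllable 9.
Secondary stress on 2, 3, 4, 7: dru.ˌma:.ˌres.ˌfab.fa.mi:.ˌli.nu:.ˈne:.

primary 9, secondary 2, 3, 4, 7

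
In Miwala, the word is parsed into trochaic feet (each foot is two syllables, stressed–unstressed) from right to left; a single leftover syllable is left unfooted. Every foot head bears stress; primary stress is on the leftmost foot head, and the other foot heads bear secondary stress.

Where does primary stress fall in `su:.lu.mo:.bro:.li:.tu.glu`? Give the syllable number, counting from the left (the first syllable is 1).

2

Parse right to left into trochaic (ˈσσ) feet: su: (ˈlu.mo:) (ˈbro:.li:) (ˈtu.glu). Syllable 1 is left unfooted.
Foot heads (stressed positions): 2, 4, 6.
End Rule Leftmost: primary stress on the leftmost head = syllable 2.
Primary stress: syllable 2 → su:.ˈlu.mo:.bro:.li:.tu.glu.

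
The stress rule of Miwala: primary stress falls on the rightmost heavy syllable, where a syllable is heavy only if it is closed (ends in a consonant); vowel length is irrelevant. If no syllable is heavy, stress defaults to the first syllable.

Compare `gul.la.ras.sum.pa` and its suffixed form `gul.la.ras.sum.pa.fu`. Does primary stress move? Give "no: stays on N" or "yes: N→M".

Base `gul.la.ras.sum.pa` (5 syllables):
  Weights: 1 gul H, 2 la L, 3 ras H, 4 sum H, 5 pa L.
  Heavy syllables in the domain: 1, 3, 4. The rightmost is syllable 4 (sum).
  → primary stress on syllable 4.
Suffixed `gul.la.ras.sum.pa.fu` (6 syllables):
  Weights: 1 gul H, 2 la L, 3 ras H, 4 sum H, 5 pa L, 6 fu L.
  Heavy syllables in the domain: 1, 3, 4. The rightmost is syllable 4 (sum).
  → primary stress on syllable 4.

no: stays on 4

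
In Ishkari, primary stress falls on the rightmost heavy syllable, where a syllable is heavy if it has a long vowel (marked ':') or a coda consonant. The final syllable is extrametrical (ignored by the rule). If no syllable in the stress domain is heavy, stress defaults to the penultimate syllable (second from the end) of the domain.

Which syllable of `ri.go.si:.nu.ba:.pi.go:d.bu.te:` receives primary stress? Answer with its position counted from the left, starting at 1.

The final syllable (9, te:) is extrametrical; the stress domain is syllables 1–8.
Weights: 1 ri L, 2 go L, 3 si: H, 4 nu L, 5 ba: H, 6 pi L, 7 go:d H, 8 bu L.
Heavy syllables in the domain: 3, 5, 7. The rightmost is syllable 7 (go:d).
Primary stress: syllable 7 → ri.go.si:.nu.ba:.pi.ˈgo:d.bu.te:.

7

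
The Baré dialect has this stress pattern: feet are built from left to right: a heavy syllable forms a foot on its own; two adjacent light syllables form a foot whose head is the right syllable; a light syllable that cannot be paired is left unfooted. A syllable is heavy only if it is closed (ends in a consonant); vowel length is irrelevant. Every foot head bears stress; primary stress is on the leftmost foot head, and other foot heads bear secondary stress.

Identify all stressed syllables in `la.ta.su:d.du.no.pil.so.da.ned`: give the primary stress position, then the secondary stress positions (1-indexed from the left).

primary 2, secondary 3, 5, 6, 8, 9

Weights: 1 la L, 2 ta L, 3 su:d H, 4 du L, 5 no L, 6 pil H, 7 so L, 8 da L, 9 ned H.
Parse left to right (heavy = foot alone; LL = one foot; stranded L unfooted): (la.ˈta) (ˈsu:d) (du.ˈno) (ˈpil) (so.ˈda) (ˈned).
Foot heads: 2, 3, 5, 6, 8, 9.
Primary stress on the leftmost head = syllable 2.
Secondary stress on 3, 5, 6, 8, 9: la.ˈta.ˌsu:d.du.ˌno.ˌpil.so.ˌda.ˌned.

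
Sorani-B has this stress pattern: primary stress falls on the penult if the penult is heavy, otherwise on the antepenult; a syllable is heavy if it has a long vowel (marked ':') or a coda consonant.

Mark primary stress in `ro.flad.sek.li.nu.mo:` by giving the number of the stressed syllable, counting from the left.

Weights: 4 li L, 5 nu L, 6 mo: H.
The penult (syllable 5, nu) is light, so stress falls on the antepenult (syllable 4, li).
Primary stress: syllable 4 → ro.flad.sek.ˈli.nu.mo:.

4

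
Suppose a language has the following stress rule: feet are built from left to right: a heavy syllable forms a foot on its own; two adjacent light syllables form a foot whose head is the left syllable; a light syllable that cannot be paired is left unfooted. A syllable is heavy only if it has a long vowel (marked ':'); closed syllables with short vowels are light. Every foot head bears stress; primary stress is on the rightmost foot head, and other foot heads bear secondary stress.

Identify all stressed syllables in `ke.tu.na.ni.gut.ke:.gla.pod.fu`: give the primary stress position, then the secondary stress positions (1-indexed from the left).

Weights: 1 ke L, 2 tu L, 3 na L, 4 ni L, 5 gut L, 6 ke: H, 7 gla L, 8 pod L, 9 fu L.
Parse left to right (heavy = foot alone; LL = one foot; stranded L unfooted): (ˈke.tu) (ˈna.ni) gut (ˈke:) (ˈgla.pod) fu.
Foot heads: 1, 3, 6, 7.
Primary stress on the rightmost head = syllable 7.
Secondary stress on 1, 3, 6: ˌke.tu.ˌna.ni.gut.ˌke:.ˈgla.pod.fu.

primary 7, secondary 1, 3, 6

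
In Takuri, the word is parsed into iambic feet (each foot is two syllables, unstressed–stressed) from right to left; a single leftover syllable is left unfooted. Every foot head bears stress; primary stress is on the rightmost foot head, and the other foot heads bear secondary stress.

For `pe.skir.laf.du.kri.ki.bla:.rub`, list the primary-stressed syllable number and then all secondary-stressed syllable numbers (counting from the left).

primary 8, secondary 2, 4, 6

Parse right to left into iambic (σˈσ) feet: (pe.ˈskir) (laf.ˈdu) (kri.ˈki) (bla:.ˈrub).
Foot heads (stressed positions): 2, 4, 6, 8.
End Rule Rightmost: primary stress on the rightmost head = syllable 8.
Secondary stress on 2, 4, 6: pe.ˌskir.laf.ˌdu.kri.ˌki.bla:.ˈrub.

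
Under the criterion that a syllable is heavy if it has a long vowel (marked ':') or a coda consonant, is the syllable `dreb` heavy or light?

`dreb`: short vowel, closed (coda /b/). Closed → heavy.

heavy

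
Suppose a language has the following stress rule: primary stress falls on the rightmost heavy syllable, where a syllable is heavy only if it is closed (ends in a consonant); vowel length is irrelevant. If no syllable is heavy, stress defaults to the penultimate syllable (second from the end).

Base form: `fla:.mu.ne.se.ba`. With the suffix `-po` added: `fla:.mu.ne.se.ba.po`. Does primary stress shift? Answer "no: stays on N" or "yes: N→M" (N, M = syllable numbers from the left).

Base `fla:.mu.ne.se.ba` (5 syllables):
  Weights: 1 fla: L, 2 mu L, 3 ne L, 4 se L, 5 ba L.
  No heavy syllable in the domain; default to the penultimate syllable (second from the end) = syllable 4.
  → primary stress on syllable 4.
Suffixed `fla:.mu.ne.se.ba.po` (6 syllables):
  Weights: 1 fla: L, 2 mu L, 3 ne L, 4 se L, 5 ba L, 6 po L.
  No heavy syllable in the domain; default to the penultimate syllable (second from the end) = syllable 5.
  → primary stress on syllable 5.

yes: 4→5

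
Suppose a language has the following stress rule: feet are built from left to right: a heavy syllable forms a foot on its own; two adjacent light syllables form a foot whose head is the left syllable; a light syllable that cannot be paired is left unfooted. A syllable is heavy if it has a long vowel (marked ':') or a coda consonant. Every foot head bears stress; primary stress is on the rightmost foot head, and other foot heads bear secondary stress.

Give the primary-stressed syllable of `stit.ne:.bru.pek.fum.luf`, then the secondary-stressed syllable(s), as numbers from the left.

Weights: 1 stit H, 2 ne: H, 3 bru L, 4 pek H, 5 fum H, 6 luf H.
Parse left to right (heavy = foot alone; LL = one foot; stranded L unfooted): (ˈstit) (ˈne:) bru (ˈpek) (ˈfum) (ˈluf).
Foot heads: 1, 2, 4, 5, 6.
Primary stress on the rightmost head = syllable 6.
Secondary stress on 1, 2, 4, 5: ˌstit.ˌne:.bru.ˌpek.ˌfum.ˈluf.

primary 6, secondary 1, 2, 4, 5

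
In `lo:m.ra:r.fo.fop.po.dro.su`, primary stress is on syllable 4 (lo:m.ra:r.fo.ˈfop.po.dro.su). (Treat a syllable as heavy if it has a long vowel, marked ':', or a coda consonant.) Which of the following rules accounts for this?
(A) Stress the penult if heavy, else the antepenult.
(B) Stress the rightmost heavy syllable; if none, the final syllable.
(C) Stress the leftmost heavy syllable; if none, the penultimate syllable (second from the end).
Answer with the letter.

Rule A → syllable 5 (observed: 4).
Rule B → syllable 4 ✓.
Rule C → syllable 1 (observed: 4).

B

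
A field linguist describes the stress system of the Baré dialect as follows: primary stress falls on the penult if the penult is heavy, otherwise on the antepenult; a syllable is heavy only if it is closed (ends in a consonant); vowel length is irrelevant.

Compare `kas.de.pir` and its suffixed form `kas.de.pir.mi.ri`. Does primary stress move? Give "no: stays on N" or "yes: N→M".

yes: 1→3

Base `kas.de.pir` (3 syllables):
  Weights: 1 kas H, 2 de L, 3 pir H.
  The penult (syllable 2, de) is light, so stress falls on the antepenult (syllable 1, kas).
  → primary stress on syllable 1.
Suffixed `kas.de.pir.mi.ri` (5 syllables):
  Weights: 3 pir H, 4 mi L, 5 ri L.
  The penult (syllable 4, mi) is light, so stress falls on the antepenult (syllable 3, pir).
  → primary stress on syllable 3.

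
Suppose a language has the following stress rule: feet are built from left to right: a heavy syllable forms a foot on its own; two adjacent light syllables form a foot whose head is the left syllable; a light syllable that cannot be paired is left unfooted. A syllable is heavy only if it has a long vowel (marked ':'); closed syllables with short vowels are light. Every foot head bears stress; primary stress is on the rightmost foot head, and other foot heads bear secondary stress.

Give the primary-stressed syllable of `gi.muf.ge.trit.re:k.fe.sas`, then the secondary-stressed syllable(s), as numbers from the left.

Weights: 1 gi L, 2 muf L, 3 ge L, 4 trit L, 5 re:k H, 6 fe L, 7 sas L.
Parse left to right (heavy = foot alone; LL = one foot; stranded L unfooted): (ˈgi.muf) (ˈge.trit) (ˈre:k) (ˈfe.sas).
Foot heads: 1, 3, 5, 6.
Primary stress on the rightmost head = syllable 6.
Secondary stress on 1, 3, 5: ˌgi.muf.ˌge.trit.ˌre:k.ˈfe.sas.

primary 6, secondary 1, 3, 5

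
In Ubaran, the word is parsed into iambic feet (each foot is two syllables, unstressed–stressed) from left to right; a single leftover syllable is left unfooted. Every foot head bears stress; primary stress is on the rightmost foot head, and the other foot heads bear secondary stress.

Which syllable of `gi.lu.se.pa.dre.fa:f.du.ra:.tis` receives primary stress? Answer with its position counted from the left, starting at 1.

8

Parse left to right into iambic (σˈσ) feet: (gi.ˈlu) (se.ˈpa) (dre.ˈfa:f) (du.ˈra:) tis. Syllable 9 is left unfooted.
Foot heads (stressed positions): 2, 4, 6, 8.
End Rule Rightmost: primary stress on the rightmost head = syllable 8.
Primary stress: syllable 8 → gi.lu.se.pa.dre.fa:f.du.ˈra:.tis.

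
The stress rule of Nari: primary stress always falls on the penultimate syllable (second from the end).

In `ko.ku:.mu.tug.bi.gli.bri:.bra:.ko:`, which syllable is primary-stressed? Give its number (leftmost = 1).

8

The word has 9 syllables; the penultimate syllable (second from the end) is syllable 8 (bra:).
Primary stress: syllable 8 → ko.ku:.mu.tug.bi.gli.bri:.ˈbra:.ko:.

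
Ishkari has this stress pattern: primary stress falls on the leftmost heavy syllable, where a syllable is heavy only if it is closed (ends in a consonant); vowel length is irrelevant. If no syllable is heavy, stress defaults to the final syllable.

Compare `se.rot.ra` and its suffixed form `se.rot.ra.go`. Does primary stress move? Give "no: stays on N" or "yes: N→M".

no: stays on 2

Base `se.rot.ra` (3 syllables):
  Weights: 1 se L, 2 rot H, 3 ra L.
  Heavy syllables in the domain: 2. The leftmost is syllable 2 (rot).
  → primary stress on syllable 2.
Suffixed `se.rot.ra.go` (4 syllables):
  Weights: 1 se L, 2 rot H, 3 ra L, 4 go L.
  Heavy syllables in the domain: 2. The leftmost is syllable 2 (rot).
  → primary stress on syllable 2.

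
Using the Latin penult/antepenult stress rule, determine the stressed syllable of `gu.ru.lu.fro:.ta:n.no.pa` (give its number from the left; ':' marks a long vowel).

5

Classical Latin: stress the penult if heavy (long vowel or closed), else the antepenult.
Weights: 5 ta:n H, 6 no L, 7 pa L.
The penult (syllable 6, no) is light, so stress falls on the antepenult (syllable 5, ta:n).
Stress on syllable 5: gu.ru.lu.fro:.ˈta:n.no.pa.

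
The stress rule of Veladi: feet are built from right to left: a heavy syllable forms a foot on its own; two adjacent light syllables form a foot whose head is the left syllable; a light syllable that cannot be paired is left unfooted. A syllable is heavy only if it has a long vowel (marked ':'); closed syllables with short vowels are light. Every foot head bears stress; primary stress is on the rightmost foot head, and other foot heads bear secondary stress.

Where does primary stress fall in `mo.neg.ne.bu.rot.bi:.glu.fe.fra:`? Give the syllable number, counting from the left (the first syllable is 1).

Weights: 1 mo L, 2 neg L, 3 ne L, 4 bu L, 5 rot L, 6 bi: H, 7 glu L, 8 fe L, 9 fra: H.
Parse right to left (heavy = foot alone; LL = one foot; stranded L unfooted): mo (ˈneg.ne) (ˈbu.rot) (ˈbi:) (ˈglu.fe) (ˈfra:).
Foot heads: 2, 4, 6, 7, 9.
Primary stress on the rightmost head = syllable 9.
Primary stress: syllable 9 → mo.neg.ne.bu.rot.bi:.glu.fe.ˈfra:.

9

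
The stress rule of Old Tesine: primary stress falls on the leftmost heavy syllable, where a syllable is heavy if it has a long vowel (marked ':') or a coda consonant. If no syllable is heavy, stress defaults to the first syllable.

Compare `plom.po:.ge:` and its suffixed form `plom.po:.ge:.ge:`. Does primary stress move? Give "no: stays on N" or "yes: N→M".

Base `plom.po:.ge:` (3 syllables):
  Weights: 1 plom H, 2 po: H, 3 ge: H.
  Heavy syllables in the domain: 1, 2, 3. The leftmost is syllable 1 (plom).
  → primary stress on syllable 1.
Suffixed `plom.po:.ge:.ge:` (4 syllables):
  Weights: 1 plom H, 2 po: H, 3 ge: H, 4 ge: H.
  Heavy syllables in the domain: 1, 2, 3, 4. The leftmost is syllable 1 (plom).
  → primary stress on syllable 1.

no: stays on 1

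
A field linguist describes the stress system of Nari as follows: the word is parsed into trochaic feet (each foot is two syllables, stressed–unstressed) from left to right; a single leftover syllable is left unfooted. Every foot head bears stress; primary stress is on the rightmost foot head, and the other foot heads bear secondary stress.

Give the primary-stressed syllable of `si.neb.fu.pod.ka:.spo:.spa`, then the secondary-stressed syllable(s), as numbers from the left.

Parse left to right into trochaic (ˈσσ) feet: (ˈsi.neb) (ˈfu.pod) (ˈka:.spo:) spa. Syllable 7 is left unfooted.
Foot heads (stressed positions): 1, 3, 5.
End Rule Rightmost: primary stress on the rightmost head = syllable 5.
Secondary stress on 1, 3: ˌsi.neb.ˌfu.pod.ˈka:.spo:.spa.

primary 5, secondary 1, 3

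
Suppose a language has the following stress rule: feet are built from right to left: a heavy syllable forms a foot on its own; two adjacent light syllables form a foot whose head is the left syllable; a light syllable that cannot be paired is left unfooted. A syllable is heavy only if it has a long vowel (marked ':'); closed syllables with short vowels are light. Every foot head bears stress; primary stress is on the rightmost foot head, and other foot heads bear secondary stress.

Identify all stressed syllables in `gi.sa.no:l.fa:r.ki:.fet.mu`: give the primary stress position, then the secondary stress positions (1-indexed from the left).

Weights: 1 gi L, 2 sa L, 3 no:l H, 4 fa:r H, 5 ki: H, 6 fet L, 7 mu L.
Parse right to left (heavy = foot alone; LL = one foot; stranded L unfooted): (ˈgi.sa) (ˈno:l) (ˈfa:r) (ˈki:) (ˈfet.mu).
Foot heads: 1, 3, 4, 5, 6.
Primary stress on the rightmost head = syllable 6.
Secondary stress on 1, 3, 4, 5: ˌgi.sa.ˌno:l.ˌfa:r.ˌki:.ˈfet.mu.

primary 6, secondary 1, 3, 4, 5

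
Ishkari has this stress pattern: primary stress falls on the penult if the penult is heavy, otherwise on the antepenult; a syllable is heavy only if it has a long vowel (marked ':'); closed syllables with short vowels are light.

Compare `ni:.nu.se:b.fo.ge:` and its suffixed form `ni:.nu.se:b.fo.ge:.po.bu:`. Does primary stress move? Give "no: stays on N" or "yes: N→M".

yes: 3→5

Base `ni:.nu.se:b.fo.ge:` (5 syllables):
  Weights: 3 se:b H, 4 fo L, 5 ge: H.
  The penult (syllable 4, fo) is light, so stress falls on the antepenult (syllable 3, se:b).
  → primary stress on syllable 3.
Suffixed `ni:.nu.se:b.fo.ge:.po.bu:` (7 syllables):
  Weights: 5 ge: H, 6 po L, 7 bu: H.
  The penult (syllable 6, po) is light, so stress falls on the antepenult (syllable 5, ge:).
  → primary stress on syllable 5.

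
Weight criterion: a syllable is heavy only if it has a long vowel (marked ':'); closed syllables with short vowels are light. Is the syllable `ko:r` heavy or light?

heavy

`ko:r`: long vowel, closed (coda /r/). Long vowel → heavy.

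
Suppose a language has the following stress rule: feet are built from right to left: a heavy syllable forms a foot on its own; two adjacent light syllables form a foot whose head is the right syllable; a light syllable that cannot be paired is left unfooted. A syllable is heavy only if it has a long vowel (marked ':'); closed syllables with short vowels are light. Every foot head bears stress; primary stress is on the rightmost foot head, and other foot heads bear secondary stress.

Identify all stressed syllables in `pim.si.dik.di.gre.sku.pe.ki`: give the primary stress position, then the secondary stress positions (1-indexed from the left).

Weights: 1 pim L, 2 si L, 3 dik L, 4 di L, 5 gre L, 6 sku L, 7 pe L, 8 ki L.
Parse right to left (heavy = foot alone; LL = one foot; stranded L unfooted): (pim.ˈsi) (dik.ˈdi) (gre.ˈsku) (pe.ˈki).
Foot heads: 2, 4, 6, 8.
Primary stress on the rightmost head = syllable 8.
Secondary stress on 2, 4, 6: pim.ˌsi.dik.ˌdi.gre.ˌsku.pe.ˈki.

primary 8, secondary 2, 4, 6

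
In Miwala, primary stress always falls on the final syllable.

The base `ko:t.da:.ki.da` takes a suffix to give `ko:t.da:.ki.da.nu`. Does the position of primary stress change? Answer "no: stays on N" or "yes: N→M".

Base `ko:t.da:.ki.da` (4 syllables):
  The word has 4 syllables; the final syllable is syllable 4 (da).
  → primary stress on syllable 4.
Suffixed `ko:t.da:.ki.da.nu` (5 syllables):
  The word has 5 syllables; the final syllable is syllable 5 (nu).
  → primary stress on syllable 5.

yes: 4→5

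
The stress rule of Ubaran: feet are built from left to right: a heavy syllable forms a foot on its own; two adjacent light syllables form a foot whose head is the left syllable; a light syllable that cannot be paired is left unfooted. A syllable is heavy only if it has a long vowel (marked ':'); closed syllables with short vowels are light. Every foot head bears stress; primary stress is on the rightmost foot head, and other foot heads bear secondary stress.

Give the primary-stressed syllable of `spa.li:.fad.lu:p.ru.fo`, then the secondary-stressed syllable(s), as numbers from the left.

primary 5, secondary 2, 4

Weights: 1 spa L, 2 li: H, 3 fad L, 4 lu:p H, 5 ru L, 6 fo L.
Parse left to right (heavy = foot alone; LL = one foot; stranded L unfooted): spa (ˈli:) fad (ˈlu:p) (ˈru.fo).
Foot heads: 2, 4, 5.
Primary stress on the rightmost head = syllable 5.
Secondary stress on 2, 4: spa.ˌli:.fad.ˌlu:p.ˈru.fo.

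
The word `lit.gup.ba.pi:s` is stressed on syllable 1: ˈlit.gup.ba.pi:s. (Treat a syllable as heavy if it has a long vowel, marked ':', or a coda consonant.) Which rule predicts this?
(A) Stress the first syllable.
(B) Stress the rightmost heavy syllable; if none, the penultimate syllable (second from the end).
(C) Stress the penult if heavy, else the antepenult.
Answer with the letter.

Rule A → syllable 1 ✓.
Rule B → syllable 4 (observed: 1).
Rule C → syllable 2 (observed: 1).

A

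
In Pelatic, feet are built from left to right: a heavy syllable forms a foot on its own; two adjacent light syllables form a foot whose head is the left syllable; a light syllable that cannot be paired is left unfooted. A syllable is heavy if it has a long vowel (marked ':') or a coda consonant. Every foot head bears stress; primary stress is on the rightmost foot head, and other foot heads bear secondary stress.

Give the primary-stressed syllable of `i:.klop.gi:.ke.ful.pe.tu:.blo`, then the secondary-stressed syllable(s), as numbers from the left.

primary 7, secondary 1, 2, 3, 5

Weights: 1 i: H, 2 klop H, 3 gi: H, 4 ke L, 5 ful H, 6 pe L, 7 tu: H, 8 blo L.
Parse left to right (heavy = foot alone; LL = one foot; stranded L unfooted): (ˈi:) (ˈklop) (ˈgi:) ke (ˈful) pe (ˈtu:) blo.
Foot heads: 1, 2, 3, 5, 7.
Primary stress on the rightmost head = syllable 7.
Secondary stress on 1, 2, 3, 5: ˌi:.ˌklop.ˌgi:.ke.ˌful.pe.ˈtu:.blo.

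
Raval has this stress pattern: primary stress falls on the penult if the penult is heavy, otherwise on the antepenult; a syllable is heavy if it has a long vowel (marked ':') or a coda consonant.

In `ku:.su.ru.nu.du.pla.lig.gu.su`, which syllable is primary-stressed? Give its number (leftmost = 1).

Weights: 7 lig H, 8 gu L, 9 su L.
The penult (syllable 8, gu) is light, so stress falls on the antepenult (syllable 7, lig).
Primary stress: syllable 7 → ku:.su.ru.nu.du.pla.ˈlig.gu.su.

7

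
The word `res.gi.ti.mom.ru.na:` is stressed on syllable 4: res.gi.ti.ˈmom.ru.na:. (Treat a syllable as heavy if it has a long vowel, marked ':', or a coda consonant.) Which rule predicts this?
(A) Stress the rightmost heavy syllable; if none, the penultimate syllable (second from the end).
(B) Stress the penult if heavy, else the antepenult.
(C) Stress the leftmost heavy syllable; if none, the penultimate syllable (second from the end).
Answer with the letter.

B

Rule A → syllable 6 (observed: 4).
Rule B → syllable 4 ✓.
Rule C → syllable 1 (observed: 4).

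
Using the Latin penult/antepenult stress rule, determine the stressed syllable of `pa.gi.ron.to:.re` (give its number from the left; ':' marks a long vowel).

Classical Latin: stress the penult if heavy (long vowel or closed), else the antepenult.
Weights: 3 ron H, 4 to: H, 5 re L.
The penult (syllable 4, to:) is heavy, so it takes stress.
Stress on syllable 4: pa.gi.ron.ˈto:.re.

4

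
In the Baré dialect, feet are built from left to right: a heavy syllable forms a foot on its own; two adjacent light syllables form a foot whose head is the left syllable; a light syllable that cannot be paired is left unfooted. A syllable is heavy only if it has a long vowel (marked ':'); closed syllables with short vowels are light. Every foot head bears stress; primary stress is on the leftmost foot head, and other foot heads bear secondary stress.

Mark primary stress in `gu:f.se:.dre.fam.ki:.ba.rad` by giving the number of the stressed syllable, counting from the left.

1

Weights: 1 gu:f H, 2 se: H, 3 dre L, 4 fam L, 5 ki: H, 6 ba L, 7 rad L.
Parse left to right (heavy = foot alone; LL = one foot; stranded L unfooted): (ˈgu:f) (ˈse:) (ˈdre.fam) (ˈki:) (ˈba.rad).
Foot heads: 1, 2, 3, 5, 6.
Primary stress on the leftmost head = syllable 1.
Primary stress: syllable 1 → ˈgu:f.se:.dre.fam.ki:.ba.rad.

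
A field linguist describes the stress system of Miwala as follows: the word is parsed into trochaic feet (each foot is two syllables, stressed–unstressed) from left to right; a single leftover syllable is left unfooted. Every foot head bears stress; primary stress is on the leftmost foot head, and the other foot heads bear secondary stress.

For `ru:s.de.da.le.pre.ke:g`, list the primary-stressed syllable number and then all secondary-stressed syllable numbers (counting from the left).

primary 1, secondary 3, 5

Parse left to right into trochaic (ˈσσ) feet: (ˈru:s.de) (ˈda.le) (ˈpre.ke:g).
Foot heads (stressed positions): 1, 3, 5.
End Rule Leftmost: primary stress on the leftmost head = syllable 1.
Secondary stress on 3, 5: ˈru:s.de.ˌda.le.ˌpre.ke:g.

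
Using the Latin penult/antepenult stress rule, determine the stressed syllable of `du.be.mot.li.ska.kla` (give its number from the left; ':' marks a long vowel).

Classical Latin: stress the penult if heavy (long vowel or closed), else the antepenult.
Weights: 4 li L, 5 ska L, 6 kla L.
The penult (syllable 5, ska) is light, so stress falls on the antepenult (syllable 4, li).
Stress on syllable 4: du.be.mot.ˈli.ska.kla.

4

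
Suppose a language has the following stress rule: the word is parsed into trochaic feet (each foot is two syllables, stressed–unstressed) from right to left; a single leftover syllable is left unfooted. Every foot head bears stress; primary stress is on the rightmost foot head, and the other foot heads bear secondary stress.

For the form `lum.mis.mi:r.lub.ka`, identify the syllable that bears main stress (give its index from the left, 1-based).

4

Parse right to left into trochaic (ˈσσ) feet: lum (ˈmis.mi:r) (ˈlub.ka). Syllable 1 is left unfooted.
Foot heads (stressed positions): 2, 4.
End Rule Rightmost: primary stress on the rightmost head = syllable 4.
Primary stress: syllable 4 → lum.mis.mi:r.ˈlub.ka.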